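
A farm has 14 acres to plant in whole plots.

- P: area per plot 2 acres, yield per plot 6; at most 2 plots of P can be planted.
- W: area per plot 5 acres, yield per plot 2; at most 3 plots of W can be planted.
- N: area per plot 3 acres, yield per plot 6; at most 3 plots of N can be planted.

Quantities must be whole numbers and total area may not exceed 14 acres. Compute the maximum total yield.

30

P has the best ratio (6/2); taking only P gives at most 2×6 = 12 (stopped by the supply cap of 2).
Mixing does better — 2×P and 3×N: area 13 ≤ 14, yield 2·6 + 3·6 = 30.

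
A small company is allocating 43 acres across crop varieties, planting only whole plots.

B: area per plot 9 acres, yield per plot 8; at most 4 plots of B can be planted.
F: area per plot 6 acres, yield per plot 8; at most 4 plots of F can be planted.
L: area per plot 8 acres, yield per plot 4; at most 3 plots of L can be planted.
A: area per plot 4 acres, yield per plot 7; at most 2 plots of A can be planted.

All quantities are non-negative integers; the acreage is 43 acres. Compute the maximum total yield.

A has the best ratio (7/4); taking only A gives at most 2×7 = 14 (stopped by the supply cap of 2).
Mixing does better — 1×B, 4×F, and 2×A: area 41 ≤ 43, yield 1·8 + 4·8 + 2·7 = 54.

54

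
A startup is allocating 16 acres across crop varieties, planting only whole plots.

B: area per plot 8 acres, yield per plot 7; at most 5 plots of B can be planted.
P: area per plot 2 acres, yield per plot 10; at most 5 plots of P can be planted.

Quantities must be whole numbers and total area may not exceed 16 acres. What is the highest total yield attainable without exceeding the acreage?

P has the best ratio (10/2); taking only P gives at most 5×10 = 50 (stopped by the supply cap of 5).
Optimal: 5×P: area 10 ≤ 16, yield 5·10 = 50.

50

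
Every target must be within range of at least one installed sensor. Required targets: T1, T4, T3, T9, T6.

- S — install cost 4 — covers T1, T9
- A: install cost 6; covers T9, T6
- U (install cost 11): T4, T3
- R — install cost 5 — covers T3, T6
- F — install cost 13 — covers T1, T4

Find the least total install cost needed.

20

Choose S, U, and R: together they cover T1, T4, T3, T9, T6 — every target.
Total install cost: 4 + 11 + 5 = 20.
No cover costs less than 20.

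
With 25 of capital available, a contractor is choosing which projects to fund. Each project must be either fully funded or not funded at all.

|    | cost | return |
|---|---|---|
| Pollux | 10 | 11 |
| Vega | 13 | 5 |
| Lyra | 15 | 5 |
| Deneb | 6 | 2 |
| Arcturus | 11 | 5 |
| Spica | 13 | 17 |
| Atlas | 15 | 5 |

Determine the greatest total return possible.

Allowing fractional choices, the relaxed optimum would be about 28.9, but projects are indivisible.
Pollux + Spica: cost 10 + 13 = 23 ≤ 25, return 11 + 17 = 28.
Arcturus + Spica: cost 11 + 13 = 24 ≤ 25, return 5 + 17 = 22.
Best is Pollux and Spica with total return 28.

28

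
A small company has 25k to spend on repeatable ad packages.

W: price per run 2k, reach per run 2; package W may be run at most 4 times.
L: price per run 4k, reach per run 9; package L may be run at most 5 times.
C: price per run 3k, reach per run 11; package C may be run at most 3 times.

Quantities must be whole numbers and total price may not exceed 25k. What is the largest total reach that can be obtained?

69

This is a bounded integer knapsack.
Take 4×L and 3×C: price 25 ≤ 25, reach 4·9 + 3·11 = 69.
C has the best ratio (11/3) and is taken to its limit of 3; remaining capacity is filled optimally with the others.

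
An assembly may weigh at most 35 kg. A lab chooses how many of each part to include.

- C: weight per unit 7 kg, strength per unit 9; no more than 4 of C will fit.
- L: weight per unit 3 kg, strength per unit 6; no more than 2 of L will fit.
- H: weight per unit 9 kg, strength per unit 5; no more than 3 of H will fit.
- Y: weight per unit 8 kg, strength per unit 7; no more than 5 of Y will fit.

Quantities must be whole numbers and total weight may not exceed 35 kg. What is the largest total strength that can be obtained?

This is a bounded integer knapsack.
L has the best ratio (6/3); taking only L gives at most 2×6 = 12 (stopped by the supply cap of 2).
Mixing does better — 4×C and 2×L: weight 34 ≤ 35, strength 4·9 + 2·6 = 48.

48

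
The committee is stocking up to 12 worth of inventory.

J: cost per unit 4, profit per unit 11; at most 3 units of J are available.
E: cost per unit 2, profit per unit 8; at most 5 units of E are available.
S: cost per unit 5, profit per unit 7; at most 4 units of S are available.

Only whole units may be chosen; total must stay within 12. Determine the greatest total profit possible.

This is a bounded integer knapsack.
5×E: cost 10 ≤ 12, profit 5·8 = 40.
1×J and 4×E: cost 12 ≤ 12, profit 1·11 + 4·8 = 43.
Best is 43.

43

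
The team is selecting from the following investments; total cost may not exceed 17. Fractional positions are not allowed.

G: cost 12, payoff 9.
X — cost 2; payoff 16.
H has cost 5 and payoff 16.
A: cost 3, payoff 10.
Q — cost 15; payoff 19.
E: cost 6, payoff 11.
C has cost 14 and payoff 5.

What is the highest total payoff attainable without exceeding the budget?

X + H + A + E: cost 2 + 5 + 3 + 6 = 16 ≤ 17, payoff 16 + 16 + 10 + 11 = 53.
X + H + A: cost 2 + 5 + 3 = 10 ≤ 17, payoff 16 + 16 + 10 = 42.
X + H + E: cost 2 + 5 + 6 = 13 ≤ 17, payoff 16 + 16 + 11 = 43.
Best is X, H, A, and E with total payoff 53.

53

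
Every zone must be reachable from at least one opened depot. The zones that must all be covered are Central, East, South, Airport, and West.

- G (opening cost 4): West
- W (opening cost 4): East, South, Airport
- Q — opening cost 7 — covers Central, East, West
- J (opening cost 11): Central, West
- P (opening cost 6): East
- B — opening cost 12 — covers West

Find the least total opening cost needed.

This is an integer covering problem.
Choose W and Q: together they cover Central, East, South, Airport, West — every zone.
Total opening cost: 4 + 7 = 11.
No cover costs less than 11.

11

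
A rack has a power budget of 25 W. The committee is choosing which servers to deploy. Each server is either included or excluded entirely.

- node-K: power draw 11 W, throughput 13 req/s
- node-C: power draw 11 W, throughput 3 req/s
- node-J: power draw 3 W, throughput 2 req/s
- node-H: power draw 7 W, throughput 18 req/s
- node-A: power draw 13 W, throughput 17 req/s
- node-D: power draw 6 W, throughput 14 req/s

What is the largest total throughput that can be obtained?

45

This is a 0-1 knapsack instance.
Allowing fractional choices, the relaxed optimum would be about 47.7, but servers are indivisible.
node-H + node-A: power draw 7 + 13 = 20 ≤ 25, throughput 18 + 17 = 35.
node-J + node-H + node-A: power draw 3 + 7 + 13 = 23 ≤ 25, throughput 2 + 18 + 17 = 37.
node-K + node-H + node-D: power draw 11 + 7 + 6 = 24 ≤ 25, throughput 13 + 18 + 14 = 45.
Best is node-K, node-H, and node-D with total throughput 45.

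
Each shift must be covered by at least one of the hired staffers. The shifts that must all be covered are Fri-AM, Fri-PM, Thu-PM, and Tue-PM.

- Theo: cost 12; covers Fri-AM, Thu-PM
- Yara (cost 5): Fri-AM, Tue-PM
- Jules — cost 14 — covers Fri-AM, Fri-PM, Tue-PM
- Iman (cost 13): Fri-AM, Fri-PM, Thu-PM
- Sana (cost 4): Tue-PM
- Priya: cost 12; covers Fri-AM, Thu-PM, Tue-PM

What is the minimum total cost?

This is a weighted set-cover instance.
The greedy cost-per-new-shift heuristic would pick Yara and Iman for 18, but a cheaper cover exists.
Choose Iman and Sana: together they cover Fri-AM, Fri-PM, Thu-PM, Tue-PM — every shift.
Total cost: 13 + 4 = 17.
No cover costs less than 17.

17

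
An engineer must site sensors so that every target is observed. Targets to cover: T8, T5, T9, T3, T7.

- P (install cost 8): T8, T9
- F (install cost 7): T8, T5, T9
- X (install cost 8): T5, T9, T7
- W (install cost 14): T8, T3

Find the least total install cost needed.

22

The greedy cost-per-new-target heuristic would pick F, X, and W for 29, but a cheaper cover exists.
Choose X and W: together they cover T8, T5, T9, T3, T7 — every target.
Total install cost: 8 + 14 = 22.
No cover costs less than 22.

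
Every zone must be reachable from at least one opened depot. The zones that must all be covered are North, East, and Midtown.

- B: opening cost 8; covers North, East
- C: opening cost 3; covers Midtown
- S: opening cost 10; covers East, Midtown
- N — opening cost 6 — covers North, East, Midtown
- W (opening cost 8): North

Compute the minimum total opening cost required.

6

N alone covers North, East, Midtown — every zone.
Total opening cost: 6.
No cover costs less than 6.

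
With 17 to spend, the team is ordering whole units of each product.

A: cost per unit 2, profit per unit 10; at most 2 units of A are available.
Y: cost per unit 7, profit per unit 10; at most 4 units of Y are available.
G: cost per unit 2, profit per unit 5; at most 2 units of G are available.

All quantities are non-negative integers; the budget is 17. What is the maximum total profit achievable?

40

This is a bounded integer knapsack.
2×A, 1×Y, and 1×G: cost 13 ≤ 17, profit 2·10 + 1·10 + 1·5 = 35.
2×A, 1×Y, and 2×G: cost 15 ≤ 17, profit 2·10 + 1·10 + 2·5 = 40.
Best is 40.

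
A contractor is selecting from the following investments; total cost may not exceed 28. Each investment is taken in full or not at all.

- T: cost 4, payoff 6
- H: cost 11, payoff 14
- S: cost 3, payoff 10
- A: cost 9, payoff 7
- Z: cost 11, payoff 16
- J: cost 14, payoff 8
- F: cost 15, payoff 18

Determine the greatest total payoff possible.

40

T + H + S + A: cost 4 + 11 + 3 + 9 = 27 ≤ 28, payoff 6 + 14 + 10 + 7 = 37.
H + S + Z: cost 11 + 3 + 11 = 25 ≤ 28, payoff 14 + 10 + 16 = 40.
T + S + A + Z: cost 4 + 3 + 9 + 11 = 27 ≤ 28, payoff 6 + 10 + 7 + 16 = 39.
Best is H, S, and Z with total payoff 40.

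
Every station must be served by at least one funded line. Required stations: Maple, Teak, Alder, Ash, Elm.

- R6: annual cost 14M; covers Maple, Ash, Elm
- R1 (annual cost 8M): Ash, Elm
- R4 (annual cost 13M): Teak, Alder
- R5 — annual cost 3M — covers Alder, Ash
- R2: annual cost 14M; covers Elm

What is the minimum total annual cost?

This is an integer covering problem.
The greedy cost-per-new-station heuristic would pick R5, R6, and R4 for 30, but a cheaper cover exists.
Choose R6 and R4: together they cover Maple, Teak, Alder, Ash, Elm — every station.
Total annual cost: 14 + 13 = 27.
No cover costs less than 27.

27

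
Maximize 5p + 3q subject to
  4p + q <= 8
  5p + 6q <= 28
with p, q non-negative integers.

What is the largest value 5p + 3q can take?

14

The continuous relaxation peaks at (1.05, 3.79) with value 16.63; rounding to a feasible lattice point costs some objective.
(p,q)=(1,3) is feasible, giving 14.
(p,q)=(0,4) is feasible, giving 12.
(p,q)=(1,2) is feasible, giving 11.
(p,q)=(0,3) is feasible, giving 9.
No feasible integer point exceeds 14.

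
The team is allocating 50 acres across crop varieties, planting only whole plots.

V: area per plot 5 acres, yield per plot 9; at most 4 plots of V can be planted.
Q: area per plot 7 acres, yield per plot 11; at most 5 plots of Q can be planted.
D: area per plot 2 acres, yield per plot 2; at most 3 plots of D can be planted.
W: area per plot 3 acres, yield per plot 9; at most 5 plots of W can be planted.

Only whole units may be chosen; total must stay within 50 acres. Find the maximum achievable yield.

This is a bounded integer knapsack.
W has the best ratio (9/3); taking only W gives at most 5×9 = 45 (stopped by the supply cap of 5).
Mixing does better — 4×V, 2×Q, and 5×W: area 49 ≤ 50, yield 4·9 + 2·11 + 5·9 = 103.

103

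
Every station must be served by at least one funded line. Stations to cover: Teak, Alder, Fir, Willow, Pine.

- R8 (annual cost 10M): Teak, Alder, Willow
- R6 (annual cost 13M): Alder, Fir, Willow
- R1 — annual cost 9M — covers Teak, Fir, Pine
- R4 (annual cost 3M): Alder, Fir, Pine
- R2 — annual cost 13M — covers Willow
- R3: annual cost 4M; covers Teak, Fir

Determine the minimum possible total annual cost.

13

This is a weighted set-cover instance.
The greedy cost-per-new-station heuristic would pick R4, R3, and R8 for 17, but a cheaper cover exists.
Choose R8 and R4: together they cover Teak, Alder, Fir, Willow, Pine — every station.
Total annual cost: 10 + 3 = 13.
No cover costs less than 13.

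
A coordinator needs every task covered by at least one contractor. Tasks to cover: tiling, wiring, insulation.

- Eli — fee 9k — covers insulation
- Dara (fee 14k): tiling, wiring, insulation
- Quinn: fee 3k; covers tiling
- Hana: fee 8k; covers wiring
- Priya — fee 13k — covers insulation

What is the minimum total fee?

14

Dara alone covers tiling, wiring, insulation — every task.
Total fee: 14.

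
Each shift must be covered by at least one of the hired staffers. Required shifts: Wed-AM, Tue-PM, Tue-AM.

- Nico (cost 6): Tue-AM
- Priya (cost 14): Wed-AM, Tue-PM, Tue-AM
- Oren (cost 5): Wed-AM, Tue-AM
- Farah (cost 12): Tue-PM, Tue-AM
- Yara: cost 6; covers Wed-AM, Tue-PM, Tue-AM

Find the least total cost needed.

6

Yara alone covers Wed-AM, Tue-PM, Tue-AM — every shift.
Total cost: 6.
No cover costs less than 6.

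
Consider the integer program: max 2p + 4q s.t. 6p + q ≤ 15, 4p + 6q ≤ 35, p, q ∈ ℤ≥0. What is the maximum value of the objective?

22

Relaxing integrality, the LP optimum is 23.33 at (p,q) = (0, 5.83), which is not an integer point.
(p,q)=(1,5): 6·1+1·5=11≤15, 4·1+6·5=34≤35, objective 22.
(p,q)=(0,5): 6·0+1·5=5≤15, 4·0+6·5=30≤35, objective 20.
(p,q)=(1,4): 6·1+1·4=10≤15, 4·1+6·4=28≤35, objective 18.
The best lattice point is (1,5), giving 22.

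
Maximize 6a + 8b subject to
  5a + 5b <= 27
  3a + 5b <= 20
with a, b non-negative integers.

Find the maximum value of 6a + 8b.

34

The continuous relaxation peaks at (3.5, 1.9) with value 36.20; rounding to a feasible lattice point costs some objective.
(a,b)=(3,2): 5·3+5·2=25≤27, 3·3+5·2=19≤20, objective 34.
(a,b)=(4,1): 5·4+5·1=25≤27, 3·4+5·1=17≤20, objective 32.
No feasible integer point exceeds 34.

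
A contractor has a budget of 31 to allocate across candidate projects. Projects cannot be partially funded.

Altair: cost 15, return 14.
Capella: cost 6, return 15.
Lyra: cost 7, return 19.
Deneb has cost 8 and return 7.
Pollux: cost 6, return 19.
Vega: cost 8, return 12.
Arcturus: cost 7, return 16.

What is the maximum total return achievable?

Allowing fractional choices, the relaxed optimum would be about 76.5, but projects are indivisible.
Capella + Lyra + Pollux + Vega: cost 6 + 7 + 6 + 8 = 27 ≤ 31, return 15 + 19 + 19 + 12 = 65.
Capella + Lyra + Pollux + Arcturus: cost 6 + 7 + 6 + 7 = 26 ≤ 31, return 15 + 19 + 19 + 16 = 69.
Lyra + Pollux + Vega + Arcturus: cost 7 + 6 + 8 + 7 = 28 ≤ 31, return 19 + 19 + 12 + 16 = 66.
Best is Capella, Lyra, Pollux, and Arcturus with total return 69.

69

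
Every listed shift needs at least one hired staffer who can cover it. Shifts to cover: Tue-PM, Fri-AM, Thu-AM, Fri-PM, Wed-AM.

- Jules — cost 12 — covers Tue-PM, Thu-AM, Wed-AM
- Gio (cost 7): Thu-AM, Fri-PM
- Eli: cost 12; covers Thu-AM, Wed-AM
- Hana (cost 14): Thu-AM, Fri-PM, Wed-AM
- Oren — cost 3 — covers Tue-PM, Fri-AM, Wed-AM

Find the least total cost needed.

10

This is an integer covering problem.
Choose Gio and Oren: together they cover Tue-PM, Fri-AM, Thu-AM, Fri-PM, Wed-AM — every shift.
Total cost: 7 + 3 = 10.
No cover costs less than 10.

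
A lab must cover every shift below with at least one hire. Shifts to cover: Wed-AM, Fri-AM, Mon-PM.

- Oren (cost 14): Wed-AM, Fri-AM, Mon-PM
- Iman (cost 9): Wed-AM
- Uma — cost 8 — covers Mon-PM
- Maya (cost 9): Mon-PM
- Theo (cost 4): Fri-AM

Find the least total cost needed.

14

This is an integer covering problem.
The greedy cost-per-new-shift heuristic would pick Theo and Oren for 18, but a cheaper cover exists.
Oren alone covers Wed-AM, Fri-AM, Mon-PM — every shift.
Total cost: 14.
No cover costs less than 14.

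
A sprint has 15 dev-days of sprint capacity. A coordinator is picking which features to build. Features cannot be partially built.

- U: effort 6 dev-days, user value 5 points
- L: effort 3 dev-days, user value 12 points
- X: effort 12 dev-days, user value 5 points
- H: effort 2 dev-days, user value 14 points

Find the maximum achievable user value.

U + L + H: effort 6 + 3 + 2 = 11 ≤ 15, user value 5 + 12 + 14 = 31.
L + H: effort 3 + 2 = 5 ≤ 15, user value 12 + 14 = 26.
Best is U, L, and H with total user value 31.

31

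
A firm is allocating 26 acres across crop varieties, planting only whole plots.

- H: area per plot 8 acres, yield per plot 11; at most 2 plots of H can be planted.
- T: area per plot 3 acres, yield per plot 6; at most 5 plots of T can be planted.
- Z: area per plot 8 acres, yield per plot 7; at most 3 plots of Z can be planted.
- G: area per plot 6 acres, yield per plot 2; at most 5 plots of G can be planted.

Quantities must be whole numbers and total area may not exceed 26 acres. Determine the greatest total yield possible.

T has the best ratio (6/3); taking only T gives at most 5×6 = 30 (stopped by the supply cap of 5).
Mixing does better — 1×H and 5×T: area 23 ≤ 26, yield 1·11 + 5·6 = 41.

41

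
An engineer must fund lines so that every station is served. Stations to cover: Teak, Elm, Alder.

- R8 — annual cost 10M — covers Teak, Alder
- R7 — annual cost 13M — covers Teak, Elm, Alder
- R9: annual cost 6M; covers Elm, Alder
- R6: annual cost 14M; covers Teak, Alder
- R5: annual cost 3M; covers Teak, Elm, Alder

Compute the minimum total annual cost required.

3

R5 alone covers Teak, Elm, Alder — every station.
Total annual cost: 3.
No cover costs less than 3.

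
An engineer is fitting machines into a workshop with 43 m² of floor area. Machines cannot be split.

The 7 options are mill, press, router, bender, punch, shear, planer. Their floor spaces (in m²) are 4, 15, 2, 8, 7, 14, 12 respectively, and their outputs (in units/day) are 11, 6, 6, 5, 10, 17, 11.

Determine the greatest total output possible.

Allowing fractional choices, the relaxed optimum would be about 57.5, but machines are indivisible.
mill + router + punch + shear + planer: floor space 4 + 2 + 7 + 14 + 12 = 39 ≤ 43, output 11 + 6 + 10 + 17 + 11 = 55.
mill + router + bender + shear + planer: floor space 4 + 2 + 8 + 14 + 12 = 40 ≤ 43, output 11 + 6 + 5 + 17 + 11 = 50.
Best is mill, router, punch, shear, and planer with total output 55.

55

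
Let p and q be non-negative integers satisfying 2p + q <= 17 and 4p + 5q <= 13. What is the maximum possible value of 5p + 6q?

16

(p,q)=(2,1): 2·2+1·1=5≤17, 4·2+5·1=13≤13, objective 16.
(p,q)=(3,0): 2·3+1·0=6≤17, 4·3+5·0=12≤13, objective 15.
(p,q)=(1,1): 2·1+1·1=3≤17, 4·1+5·1=9≤13, objective 11.
No feasible integer point exceeds 16.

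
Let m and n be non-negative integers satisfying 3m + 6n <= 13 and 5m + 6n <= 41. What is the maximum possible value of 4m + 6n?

16

(m,n)=(4,0): 3·4+6·0=12≤13, 5·4+6·0=20≤41, objective 16.
(m,n)=(3,0): 3·3+6·0=9≤13, 5·3+6·0=15≤41, objective 12.
The best lattice point is (4,0), giving 16.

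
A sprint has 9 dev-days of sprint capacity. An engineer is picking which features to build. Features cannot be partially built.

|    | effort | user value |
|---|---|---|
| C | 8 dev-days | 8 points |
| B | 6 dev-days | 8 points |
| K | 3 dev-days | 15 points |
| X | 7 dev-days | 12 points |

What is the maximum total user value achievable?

Allowing fractional choices, the relaxed optimum would be about 25.3, but features are indivisible.
X: effort 7 ≤ 9, user value 12.
K: effort 3 ≤ 9, user value 15.
B + K: effort 6 + 3 = 9 ≤ 9, user value 8 + 15 = 23.
Best is B and K with total user value 23.

23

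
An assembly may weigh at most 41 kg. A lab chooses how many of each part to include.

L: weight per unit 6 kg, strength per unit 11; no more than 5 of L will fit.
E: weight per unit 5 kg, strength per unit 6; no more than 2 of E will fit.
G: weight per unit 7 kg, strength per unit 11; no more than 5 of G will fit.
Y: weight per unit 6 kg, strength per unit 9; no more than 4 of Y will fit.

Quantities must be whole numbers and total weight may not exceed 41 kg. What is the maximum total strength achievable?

70

This is a bounded integer knapsack.
L has the best ratio (11/6); taking only L gives at most 5×11 = 55 (stopped by the supply cap of 5).
Mixing does better — 5×L, 1×E, and 1×Y: weight 41 ≤ 41, strength 5·11 + 1·6 + 1·9 = 70.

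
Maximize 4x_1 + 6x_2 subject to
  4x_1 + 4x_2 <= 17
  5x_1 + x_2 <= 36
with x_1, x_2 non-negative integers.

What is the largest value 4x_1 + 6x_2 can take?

(x_1,x_2)=(0,4): 4·0+4·4=16≤17, 5·0+1·4=4≤36, objective 24.
(x_1,x_2)=(1,3): 4·1+4·3=16≤17, 5·1+1·3=8≤36, objective 22.
(x_1,x_2)=(0,3): 4·0+4·3=12≤17, 5·0+1·3=3≤36, objective 18.
The best lattice point is (0,4), giving 24.

24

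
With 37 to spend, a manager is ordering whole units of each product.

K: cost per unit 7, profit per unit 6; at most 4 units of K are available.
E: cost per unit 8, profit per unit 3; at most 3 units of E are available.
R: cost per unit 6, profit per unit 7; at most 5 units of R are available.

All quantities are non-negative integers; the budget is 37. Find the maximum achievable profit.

5×R: cost 30 ≤ 37, profit 5·7 = 35.
1×K and 5×R: cost 37 ≤ 37, profit 1·6 + 5·7 = 41.
Best is 41.

41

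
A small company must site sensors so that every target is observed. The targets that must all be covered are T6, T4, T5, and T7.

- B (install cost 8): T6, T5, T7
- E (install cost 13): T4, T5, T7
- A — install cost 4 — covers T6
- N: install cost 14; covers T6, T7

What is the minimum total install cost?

The greedy cost-per-new-target heuristic would pick B and E for 21, but a cheaper cover exists.
Choose E and A: together they cover T6, T4, T5, T7 — every target.
Total install cost: 13 + 4 = 17.
No cover costs less than 17.

17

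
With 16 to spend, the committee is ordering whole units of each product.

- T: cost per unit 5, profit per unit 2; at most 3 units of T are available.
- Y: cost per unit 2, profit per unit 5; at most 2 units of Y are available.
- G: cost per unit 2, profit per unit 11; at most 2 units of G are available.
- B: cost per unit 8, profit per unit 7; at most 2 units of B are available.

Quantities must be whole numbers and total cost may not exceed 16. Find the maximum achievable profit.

This is a bounded integer knapsack.
2×Y, 2×G, and 1×B: cost 16 ≤ 16, profit 2·5 + 2·11 + 1·7 = 39.
1×Y, 2×G, and 1×B: cost 14 ≤ 16, profit 1·5 + 2·11 + 1·7 = 34.
Best is 39.

39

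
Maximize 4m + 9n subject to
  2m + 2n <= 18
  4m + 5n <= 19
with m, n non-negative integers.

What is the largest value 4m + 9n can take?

Relaxing integrality, the LP optimum is 34.20 at (m,n) = (0, 3.8), which is not an integer point.
(m,n)=(1,3): 2·1+2·3=8≤18, 4·1+5·3=19≤19, objective 31.
(m,n)=(0,3): 2·0+2·3=6≤18, 4·0+5·3=15≤19, objective 27.
(m,n)=(2,2): 2·2+2·2=8≤18, 4·2+5·2=18≤19, objective 26.
(m,n)=(1,2): 2·1+2·2=6≤18, 4·1+5·2=14≤19, objective 22.
No feasible integer point exceeds 31.

31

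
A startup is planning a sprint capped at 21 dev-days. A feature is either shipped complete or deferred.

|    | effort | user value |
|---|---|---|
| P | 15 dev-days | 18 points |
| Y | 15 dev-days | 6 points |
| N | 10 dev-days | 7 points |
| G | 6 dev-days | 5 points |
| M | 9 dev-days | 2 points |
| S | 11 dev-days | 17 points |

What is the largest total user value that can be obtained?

24

Take N and S: effort 10 + 11 = 21 ≤ 21, user value 7 + 17 = 24.
No other feasible combination does better.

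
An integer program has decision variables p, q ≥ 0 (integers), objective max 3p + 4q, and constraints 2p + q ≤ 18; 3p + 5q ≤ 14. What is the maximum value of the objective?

Relaxing integrality, the LP optimum is 14.00 at (p,q) = (4.67, 0), which is not an integer point.
(p,q)=(3,1): 2·3+1·1=7≤18, 3·3+5·1=14≤14, objective 13.
(p,q)=(4,0): 2·4+1·0=8≤18, 3·4+5·0=12≤14, objective 12.
(p,q)=(2,1): 2·2+1·1=5≤18, 3·2+5·1=11≤14, objective 10.
Maximum is 13 at (p,q)=(3,1).

13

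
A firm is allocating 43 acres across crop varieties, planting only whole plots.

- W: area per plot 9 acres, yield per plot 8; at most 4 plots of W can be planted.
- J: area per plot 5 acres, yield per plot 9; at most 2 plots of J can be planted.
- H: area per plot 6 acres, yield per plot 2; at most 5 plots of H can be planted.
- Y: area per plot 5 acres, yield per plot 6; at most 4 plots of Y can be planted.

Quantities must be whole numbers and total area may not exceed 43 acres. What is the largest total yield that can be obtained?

This is a bounded integer knapsack.
J has the best ratio (9/5); taking only J gives at most 2×9 = 18 (stopped by the supply cap of 2).
Mixing does better — 2×W, 2×J, and 3×Y: area 43 ≤ 43, yield 2·8 + 2·9 + 3·6 = 52.

52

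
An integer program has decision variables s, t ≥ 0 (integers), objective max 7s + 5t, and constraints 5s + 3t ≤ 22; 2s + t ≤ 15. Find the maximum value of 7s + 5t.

The continuous relaxation peaks at (0, 7.33) with value 36.67; rounding to a feasible lattice point costs some objective.
(s,t)=(0,7): 5·0+3·7=21≤22, 2·0+1·7=7≤15, objective 35.
(s,t)=(0,6): 5·0+3·6=18≤22, 2·0+1·6=6≤15, objective 30.
The best lattice point is (0,7), giving 35.

35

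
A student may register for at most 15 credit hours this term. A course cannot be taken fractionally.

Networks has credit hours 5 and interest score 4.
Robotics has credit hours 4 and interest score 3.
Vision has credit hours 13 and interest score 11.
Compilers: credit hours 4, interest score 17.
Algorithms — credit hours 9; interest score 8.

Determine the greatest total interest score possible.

This is an integer program with binary decision variables.
Allowing fractional choices, the relaxed optimum would be about 26.7, but courses are indivisible.
Networks + Compilers: credit hours 5 + 4 = 9 ≤ 15, interest score 4 + 17 = 21.
Compilers + Algorithms: credit hours 4 + 9 = 13 ≤ 15, interest score 17 + 8 = 25.
Networks + Robotics + Compilers: credit hours 5 + 4 + 4 = 13 ≤ 15, interest score 4 + 3 + 17 = 24.
Best is Compilers and Algorithms with total interest score 25.

25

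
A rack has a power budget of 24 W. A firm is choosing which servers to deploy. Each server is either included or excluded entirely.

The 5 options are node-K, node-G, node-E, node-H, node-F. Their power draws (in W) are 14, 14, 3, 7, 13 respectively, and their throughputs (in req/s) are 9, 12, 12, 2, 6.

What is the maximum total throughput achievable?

26

Allowing fractional choices, the relaxed optimum would be about 28.5, but servers are indivisible.
node-G + node-E + node-H: power draw 14 + 3 + 7 = 24 ≤ 24, throughput 12 + 12 + 2 = 26.
node-G + node-E: power draw 14 + 3 = 17 ≤ 24, throughput 12 + 12 = 24.
node-K + node-E + node-H: power draw 14 + 3 + 7 = 24 ≤ 24, throughput 9 + 12 + 2 = 23.
Best is node-G, node-E, and node-H with total throughput 26.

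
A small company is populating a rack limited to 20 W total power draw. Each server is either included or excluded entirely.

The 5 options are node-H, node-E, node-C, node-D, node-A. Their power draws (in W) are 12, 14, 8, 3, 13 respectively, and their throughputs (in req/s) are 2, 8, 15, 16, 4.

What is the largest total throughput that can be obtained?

31

Treat it as a binary knapsack problem.
node-D + node-A: power draw 3 + 13 = 16 ≤ 20, throughput 16 + 4 = 20.
node-E + node-D: power draw 14 + 3 = 17 ≤ 20, throughput 8 + 16 = 24.
node-C + node-D: power draw 8 + 3 = 11 ≤ 20, throughput 15 + 16 = 31.
Best is node-C and node-D with total throughput 31.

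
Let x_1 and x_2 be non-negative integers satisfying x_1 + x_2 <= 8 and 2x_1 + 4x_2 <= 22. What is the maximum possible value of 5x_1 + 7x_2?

(x_1,x_2)=(5,3): 1·5+1·3=8≤8, 2·5+4·3=22≤22, objective 46.
(x_1,x_2)=(6,2): 1·6+1·2=8≤8, 2·6+4·2=20≤22, objective 44.
(x_1,x_2)=(4,3): 1·4+1·3=7≤8, 2·4+4·3=20≤22, objective 41.
(x_1,x_2)=(5,2): 1·5+1·2=7≤8, 2·5+4·2=18≤22, objective 39.
The best lattice point is (5,3), giving 46.

46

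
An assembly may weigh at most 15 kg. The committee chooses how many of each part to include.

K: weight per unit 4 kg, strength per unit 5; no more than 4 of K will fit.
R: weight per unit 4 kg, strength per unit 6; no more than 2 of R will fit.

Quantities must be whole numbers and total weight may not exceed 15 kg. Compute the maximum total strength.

17

R has the best ratio (6/4); taking only R gives at most 2×6 = 12 (stopped by the supply cap of 2).
Mixing does better — 1×K and 2×R: weight 12 ≤ 15, strength 1·5 + 2·6 = 17.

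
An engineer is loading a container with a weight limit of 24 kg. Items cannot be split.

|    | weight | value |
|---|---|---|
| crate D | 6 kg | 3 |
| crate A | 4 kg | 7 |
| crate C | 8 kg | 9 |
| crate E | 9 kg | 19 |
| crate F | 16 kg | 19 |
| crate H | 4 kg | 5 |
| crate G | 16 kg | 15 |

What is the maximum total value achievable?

Allowing fractional choices, the relaxed optimum would be about 39.3, but items are indivisible.
crate D + crate A + crate E + crate H: weight 6 + 4 + 9 + 4 = 23 ≤ 24, value 3 + 7 + 19 + 5 = 34.
crate A + crate C + crate E: weight 4 + 8 + 9 = 21 ≤ 24, value 7 + 9 + 19 = 35.
crate C + crate E + crate H: weight 8 + 9 + 4 = 21 ≤ 24, value 9 + 19 + 5 = 33.
Best is crate A, crate C, and crate E with total value 35.

35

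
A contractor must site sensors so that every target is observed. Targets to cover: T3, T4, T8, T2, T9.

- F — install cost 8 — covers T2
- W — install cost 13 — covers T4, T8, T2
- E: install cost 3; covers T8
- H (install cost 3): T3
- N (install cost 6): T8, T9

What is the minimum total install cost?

Choose W, H, and N: together they cover T3, T4, T8, T2, T9 — every target.
Total install cost: 13 + 3 + 6 = 22.

22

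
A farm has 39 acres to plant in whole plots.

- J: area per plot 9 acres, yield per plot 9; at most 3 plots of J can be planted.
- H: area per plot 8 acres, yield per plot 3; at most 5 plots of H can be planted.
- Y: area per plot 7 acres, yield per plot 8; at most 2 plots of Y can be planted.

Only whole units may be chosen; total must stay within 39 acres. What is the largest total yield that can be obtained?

35

Y has the best ratio (8/7); taking only Y gives at most 2×8 = 16 (stopped by the supply cap of 2).
Mixing does better — 3×J and 1×Y: area 34 ≤ 39, yield 3·9 + 1·8 = 35.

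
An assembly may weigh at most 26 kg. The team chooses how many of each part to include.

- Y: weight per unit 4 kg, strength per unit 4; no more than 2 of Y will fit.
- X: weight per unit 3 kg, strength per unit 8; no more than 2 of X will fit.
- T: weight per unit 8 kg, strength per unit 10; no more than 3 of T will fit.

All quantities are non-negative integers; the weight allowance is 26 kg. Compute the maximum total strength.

This is a bounded integer knapsack.
X has the best ratio (8/3); taking only X gives at most 2×8 = 16 (stopped by the supply cap of 2).
Mixing does better — 1×Y, 2×X, and 2×T: weight 26 ≤ 26, strength 1·4 + 2·8 + 2·10 = 40.

40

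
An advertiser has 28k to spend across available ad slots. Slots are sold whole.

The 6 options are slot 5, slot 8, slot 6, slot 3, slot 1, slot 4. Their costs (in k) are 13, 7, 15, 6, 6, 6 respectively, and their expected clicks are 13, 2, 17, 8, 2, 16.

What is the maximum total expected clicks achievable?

Allowing fractional choices, the relaxed optimum would be about 42.0, but ad slots are indivisible.
slot 6 + slot 3 + slot 4: cost 15 + 6 + 6 = 27 ≤ 28, expected clicks 17 + 8 + 16 = 41.
slot 6 + slot 1 + slot 4: cost 15 + 6 + 6 = 27 ≤ 28, expected clicks 17 + 2 + 16 = 35.
slot 5 + slot 3 + slot 4: cost 13 + 6 + 6 = 25 ≤ 28, expected clicks 13 + 8 + 16 = 37.
Best is slot 6, slot 3, and slot 4 with total expected clicks 41.

41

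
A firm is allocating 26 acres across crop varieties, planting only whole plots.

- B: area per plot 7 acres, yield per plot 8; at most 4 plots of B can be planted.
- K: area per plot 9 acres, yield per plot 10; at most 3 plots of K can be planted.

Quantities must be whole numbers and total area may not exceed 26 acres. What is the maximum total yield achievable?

This is a bounded integer knapsack.
Take 1×B and 2×K: area 25 ≤ 26, yield 1·8 + 2·10 = 28.
No other integer combination yields more.

28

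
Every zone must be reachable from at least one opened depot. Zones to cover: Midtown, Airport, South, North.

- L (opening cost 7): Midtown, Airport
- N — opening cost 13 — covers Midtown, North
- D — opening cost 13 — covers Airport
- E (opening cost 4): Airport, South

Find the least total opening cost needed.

This is an integer covering problem.
Choose N and E: together they cover Midtown, Airport, South, North — every zone.
Total opening cost: 13 + 4 = 17.
No cover costs less than 17.

17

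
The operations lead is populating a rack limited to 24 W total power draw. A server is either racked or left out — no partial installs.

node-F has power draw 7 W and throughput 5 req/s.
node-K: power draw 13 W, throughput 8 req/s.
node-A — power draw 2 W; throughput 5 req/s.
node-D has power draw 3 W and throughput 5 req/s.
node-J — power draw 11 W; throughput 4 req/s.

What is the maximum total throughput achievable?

Take node-F, node-A, node-D, and node-J: power draw 7 + 2 + 3 + 11 = 23 ≤ 24, throughput 5 + 5 + 5 + 4 = 19.
No other feasible combination does better.

19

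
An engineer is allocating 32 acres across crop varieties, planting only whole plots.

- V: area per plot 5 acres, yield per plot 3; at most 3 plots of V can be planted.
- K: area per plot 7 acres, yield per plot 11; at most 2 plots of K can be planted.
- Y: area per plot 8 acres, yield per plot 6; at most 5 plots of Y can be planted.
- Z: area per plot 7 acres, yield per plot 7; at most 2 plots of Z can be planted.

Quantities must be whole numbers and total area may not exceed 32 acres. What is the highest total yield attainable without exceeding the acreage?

This is a bounded integer knapsack.
Take 2×K and 2×Z: area 28 ≤ 32, yield 2·11 + 2·7 = 36.
K has the best ratio (11/7) and is taken to its limit of 2; remaining capacity is filled optimally with the others.

36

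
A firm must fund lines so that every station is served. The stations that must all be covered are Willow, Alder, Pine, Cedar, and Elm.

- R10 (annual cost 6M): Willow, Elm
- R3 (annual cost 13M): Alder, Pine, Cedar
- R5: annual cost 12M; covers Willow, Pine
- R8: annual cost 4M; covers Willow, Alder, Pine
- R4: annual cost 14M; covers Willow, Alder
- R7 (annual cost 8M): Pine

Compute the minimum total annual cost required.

19

The greedy cost-per-new-station heuristic would pick R8, R10, and R3 for 23, but a cheaper cover exists.
Choose R10 and R3: together they cover Willow, Alder, Pine, Cedar, Elm — every station.
Total annual cost: 6 + 13 = 19.
No cover costs less than 19.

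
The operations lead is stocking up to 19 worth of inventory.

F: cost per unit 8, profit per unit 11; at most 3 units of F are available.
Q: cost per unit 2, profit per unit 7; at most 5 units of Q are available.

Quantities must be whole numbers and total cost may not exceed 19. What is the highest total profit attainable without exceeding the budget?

1×F and 5×Q: cost 18 ≤ 19, profit 1·11 + 5·7 = 46.
1×F and 4×Q: cost 16 ≤ 19, profit 1·11 + 4·7 = 39.
Best is 46.

46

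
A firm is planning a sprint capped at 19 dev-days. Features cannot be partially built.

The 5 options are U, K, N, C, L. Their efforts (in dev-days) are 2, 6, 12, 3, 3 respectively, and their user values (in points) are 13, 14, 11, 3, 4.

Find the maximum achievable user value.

Treat it as a binary knapsack problem.
Allowing fractional choices, the relaxed optimum would be about 38.6, but features are indivisible.
U + K + L: effort 2 + 6 + 3 = 11 ≤ 19, user value 13 + 14 + 4 = 31.
U + K + C + L: effort 2 + 6 + 3 + 3 = 14 ≤ 19, user value 13 + 14 + 3 + 4 = 34.
Best is U, K, C, and L with total user value 34.

34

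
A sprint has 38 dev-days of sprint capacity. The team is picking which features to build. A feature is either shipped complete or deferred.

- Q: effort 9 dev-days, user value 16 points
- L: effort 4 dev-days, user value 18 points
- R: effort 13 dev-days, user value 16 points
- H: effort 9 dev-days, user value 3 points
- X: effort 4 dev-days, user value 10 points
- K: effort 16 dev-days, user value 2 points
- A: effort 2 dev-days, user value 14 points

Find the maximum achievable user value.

74

Allowing fractional choices, the relaxed optimum would be about 76.0, but features are indivisible.
Q + L + R + A: effort 9 + 4 + 13 + 2 = 28 ≤ 38, user value 16 + 18 + 16 + 14 = 64.
Q + L + R + H + A: effort 9 + 4 + 13 + 9 + 2 = 37 ≤ 38, user value 16 + 18 + 16 + 3 + 14 = 67.
Q + L + R + X + A: effort 9 + 4 + 13 + 4 + 2 = 32 ≤ 38, user value 16 + 18 + 16 + 10 + 14 = 74.
Best is Q, L, R, X, and A with total user value 74.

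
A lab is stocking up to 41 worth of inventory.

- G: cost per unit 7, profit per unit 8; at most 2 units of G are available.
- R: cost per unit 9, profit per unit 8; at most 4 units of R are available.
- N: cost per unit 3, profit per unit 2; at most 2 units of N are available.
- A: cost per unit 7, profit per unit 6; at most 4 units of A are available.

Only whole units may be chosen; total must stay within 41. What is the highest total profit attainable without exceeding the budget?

1×G, 3×R, and 1×A: cost 41 ≤ 41, profit 1·8 + 3·8 + 1·6 = 38.
2×G and 3×R: cost 41 ≤ 41, profit 2·8 + 3·8 = 40.
Best is 40.

40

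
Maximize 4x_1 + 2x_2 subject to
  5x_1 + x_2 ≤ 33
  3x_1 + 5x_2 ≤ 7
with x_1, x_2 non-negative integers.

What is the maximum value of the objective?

8

Relaxing integrality, the LP optimum is 9.33 at (x_1,x_2) = (2.33, 0), which is not an integer point.
(x_1,x_2)=(2,0): 5·2+1·0=10≤33, 3·2+5·0=6≤7, objective 8.
(x_1,x_2)=(1,0): 5·1+1·0=5≤33, 3·1+5·0=3≤7, objective 4.
No feasible integer point exceeds 8.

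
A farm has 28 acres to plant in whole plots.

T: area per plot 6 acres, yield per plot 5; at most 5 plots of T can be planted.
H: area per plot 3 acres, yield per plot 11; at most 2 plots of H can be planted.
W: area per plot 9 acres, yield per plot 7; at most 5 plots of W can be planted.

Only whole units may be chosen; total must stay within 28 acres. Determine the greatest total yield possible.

This is a bounded integer knapsack.
3×T and 2×H: area 24 ≤ 28, yield 3·5 + 2·11 = 37.
2×T, 2×H, and 1×W: area 27 ≤ 28, yield 2·5 + 2·11 + 1·7 = 39.
Best is 39.

39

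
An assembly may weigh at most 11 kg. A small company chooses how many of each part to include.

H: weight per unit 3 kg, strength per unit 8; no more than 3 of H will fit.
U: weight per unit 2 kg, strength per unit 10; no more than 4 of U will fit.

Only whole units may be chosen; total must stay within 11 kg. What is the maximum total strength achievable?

This is a bounded integer knapsack.
4×U: weight 8 ≤ 11, strength 4·10 = 40.
1×H and 4×U: weight 11 ≤ 11, strength 1·8 + 4·10 = 48.
Best is 48.

48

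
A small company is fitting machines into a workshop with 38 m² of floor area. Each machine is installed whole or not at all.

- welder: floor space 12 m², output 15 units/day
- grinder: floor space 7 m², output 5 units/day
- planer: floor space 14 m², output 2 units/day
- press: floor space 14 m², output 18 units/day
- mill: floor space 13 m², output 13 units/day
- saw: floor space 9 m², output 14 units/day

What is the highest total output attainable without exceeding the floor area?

Take welder, press, and saw: floor space 12 + 14 + 9 = 35 ≤ 38, output 15 + 18 + 14 = 47.
No other feasible combination does better.

47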